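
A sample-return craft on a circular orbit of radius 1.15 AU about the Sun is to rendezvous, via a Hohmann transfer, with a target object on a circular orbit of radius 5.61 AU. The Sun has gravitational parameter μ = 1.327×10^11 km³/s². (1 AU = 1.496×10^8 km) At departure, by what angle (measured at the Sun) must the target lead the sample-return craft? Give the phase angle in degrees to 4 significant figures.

φ = 95.82°

In km: r₁ = 1.15 × 1.496×10^8 = 1.7204×10^8 km; r₂ = 5.61 × 1.496×10^8 = 8.39256×10^8 km.
Semi-major axis of the transfer orbit: a_t = (1.7204×10^8 + 8.39256×10^8)/2 = 5.05648×10^8 km.
The half-period of the transfer ellipse is t = π√(a_t³/μ) = 9.8059×10^7 s.
The target's mean motion on its circular orbit is ω₂ = √(μ/r₂³) = 1.4983×10^-8 rad/s.
Angle swept by the target during transfer: ω₂·t = 1.4692 rad = 84.18°.
The sample-return craft traverses 180° on the transfer ellipse, so the target must lead by 180° − 84.18° = 95.82°.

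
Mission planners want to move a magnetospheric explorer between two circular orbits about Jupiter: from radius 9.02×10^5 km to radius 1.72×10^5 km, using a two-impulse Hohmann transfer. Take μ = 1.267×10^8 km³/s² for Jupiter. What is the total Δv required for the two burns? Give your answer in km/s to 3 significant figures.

The Hohmann ellipse has a_t = (r₁ + r₂)/2 = 5.370×10^5 km.
At r₁ the circular-orbit speed is v₁ = √(μ/r₁) = 11.8518 km/s.
Transfer-orbit speed at r₁ (vis-viva): v_a = √[μ(2/r₁ − 1/a_t)] = 6.70752 km/s.
First burn Δv₁ = |v_a − v₁| = 5.144 km/s.
Circular speed at r₂: v₂ = √(μ/r₂) = 27.1409 km/s.
Transfer-orbit speed at r₂: v_p = √[μ(2/r₂ − 1/a_t)] = 35.1755 km/s.
Second burn Δv₂ = |v₂ − v_p| = 8.035 km/s.
Total Δv = Δv₁ + Δv₂ = 13.18 km/s.

Δv = 13.2 km/s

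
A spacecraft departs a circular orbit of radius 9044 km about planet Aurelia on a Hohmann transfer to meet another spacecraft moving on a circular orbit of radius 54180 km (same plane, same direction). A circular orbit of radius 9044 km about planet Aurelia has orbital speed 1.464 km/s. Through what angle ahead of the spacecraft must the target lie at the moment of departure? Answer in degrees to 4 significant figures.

From the circular-orbit relation v² = μ/r at r = 9044 km: μ = v²r = (1.464)² × 9044 = 19384.0 km³/s².
Semi-major axis of the transfer orbit: a_t = (9044 + 54180)/2 = 31612 km.
The half-period of the transfer ellipse is t = π√(a_t³/μ) = 1.26825×10^5 s.
Target angular speed ω₂ = √(μ/r₂³) = 1.10398×10^-5 rad/s.
Angle swept by the target during transfer: ω₂·t = 1.4001 rad = 80.22°.
Arrival is 180° from departure on the ellipse, so φ = 180° − 80.22° = 99.78°.

φ = 99.78°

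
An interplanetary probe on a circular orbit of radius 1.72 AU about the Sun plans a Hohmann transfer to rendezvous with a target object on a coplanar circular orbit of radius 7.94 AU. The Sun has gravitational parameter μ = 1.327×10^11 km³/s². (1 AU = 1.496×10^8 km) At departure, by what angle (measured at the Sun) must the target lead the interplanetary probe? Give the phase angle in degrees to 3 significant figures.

In km: r₁ = 1.72 × 1.496×10^8 = 2.57312×10^8 km; r₂ = 7.94 × 1.496×10^8 = 1.187824×10^9 km.
Semi-major axis of the transfer orbit: a_t = (2.57312×10^8 + 1.187824×10^9)/2 = 7.22568×10^8 km.
Transfer time t = π√(a_t³/μ) = 1.67507×10^8 s.
Target angular speed ω₂ = √(μ/r₂³) = 8.89831×10^-9 rad/s.
Angle swept by the target during transfer: ω₂·t = 1.4905 rad = 85.40°.
Arrival is 180° from departure on the ellipse, so φ = 180° − 85.40° = 94.6°.

φ = 94.6°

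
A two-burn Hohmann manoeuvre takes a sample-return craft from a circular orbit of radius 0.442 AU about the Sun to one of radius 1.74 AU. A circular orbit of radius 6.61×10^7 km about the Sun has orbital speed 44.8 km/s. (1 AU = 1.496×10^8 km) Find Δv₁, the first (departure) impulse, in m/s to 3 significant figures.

From the circular-orbit relation v² = μ/r at r = 6.61×10^7 km: μ = v²r = (44.8)² × 6.61×10^7 = 1.32665×10^11 km³/s².
In km: r₁ = 0.442 × 1.496×10^8 = 6.61232×10^7 km; r₂ = 1.74 × 1.496×10^8 = 2.60304×10^8 km.
Transfer-ellipse semi-major axis a_t = (r₁ + r₂)/2 = (6.61232×10^7 + 2.60304×10^8)/2 = 1.632136×10^8 km.
On the circular orbit at r = 6.61232×10^7 km, v_c = √(μ/r) = 44.79214 km/s.
Transfer-orbit speed at the same r (vis-viva, a = a_t): v_t = √[μ(2/r − 1/a_t)] = 56.56712 km/s.
Δv₁ = |v_t − v_c| = |56.56712 − 44.79214| = 11.77 km/s.

Δv₁ = 11800 m/s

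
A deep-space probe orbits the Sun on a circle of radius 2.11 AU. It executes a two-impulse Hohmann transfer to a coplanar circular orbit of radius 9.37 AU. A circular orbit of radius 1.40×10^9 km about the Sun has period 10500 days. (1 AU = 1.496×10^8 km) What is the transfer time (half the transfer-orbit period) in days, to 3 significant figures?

From Kepler's third law T² = 4π²r³/μ at r = 1.40×10^9 km, T = 10500 days = 10500 × 86400 s = 9.072×10^8 s: μ = 4π²r³/T² = 1.31625×10^11 km³/s².
In km: r₁ = 2.11 × 1.496×10^8 = 3.15656×10^8 km; r₂ = 9.37 × 1.496×10^8 = 1.401752×10^9 km.
Semi-major axis of the transfer orbit: a_t = (3.15656×10^8 + 1.401752×10^9)/2 = 8.58704×10^8 km.
Transfer time t = π√(a_t³/μ) = π√((8.58704×10^8)³ / 1.31625×10^11) = 2.179×10^8 s.
Converting: 2.179×10^8 s ÷ 86400 s/day = 2520 days.

t = 2520 days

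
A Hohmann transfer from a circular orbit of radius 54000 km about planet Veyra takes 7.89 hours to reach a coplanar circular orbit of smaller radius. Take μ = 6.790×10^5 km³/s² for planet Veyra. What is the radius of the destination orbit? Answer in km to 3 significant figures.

Transfer time t = 7.89 hours = 28404 s, and t = π√(a_t³/μ).
So a_t = (μ t²/π²)^(1/3) = (6.790×10^5 × (28404)² / π²)^(1/3) = 38145 km.
Since a_t = (r₁ + r₂)/2, r₂ = 2a_t − r₁ = 2×38145 − 54000 = 22290 km.

r₂ = 22300 km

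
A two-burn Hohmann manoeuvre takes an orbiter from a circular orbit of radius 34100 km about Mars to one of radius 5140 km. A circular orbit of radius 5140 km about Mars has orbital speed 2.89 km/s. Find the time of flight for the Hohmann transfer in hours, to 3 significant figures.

From the circular-orbit relation v² = μ/r at r = 5140 km: μ = v²r = (2.89)² × 5140 = 42929.8 km³/s².
The Hohmann ellipse has a_t = (r₁ + r₂)/2 = 19620 km.
By Kepler's third law the transfer-orbit period is T = 2π√(a_t³/μ), so t = T/2 = 41670 s.
Converting: 41670 s ÷ 3600 s/hour = 11.6 hours.

t = 11.6 hours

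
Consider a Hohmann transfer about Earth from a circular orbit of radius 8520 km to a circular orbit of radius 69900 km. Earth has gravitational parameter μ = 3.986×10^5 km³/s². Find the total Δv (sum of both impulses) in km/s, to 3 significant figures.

The Hohmann ellipse has a_t = (r₁ + r₂)/2 = 39210 km.
At r₁ the circular-orbit speed is v₁ = √(μ/r₁) = 6.8399 km/s.
On the transfer ellipse at r₁, vis-viva gives v_p = √[μ(2/r₁ − 1/a_t)] = 9.1325 km/s.
First burn Δv₁ = |v_p − v₁| = 2.2926 km/s.
At r₂, v₂ = √(μ/r₂) = 2.38798 km/s.
Transfer-orbit speed at r₂: v_a = √[μ(2/r₂ − 1/a_t)] = 1.11314 km/s.
Second burn Δv₂ = |v₂ − v_a| = 1.2748 km/s.
Total Δv = Δv₁ + Δv₂ = 3.567 km/s.

Δv = 3.57 km/s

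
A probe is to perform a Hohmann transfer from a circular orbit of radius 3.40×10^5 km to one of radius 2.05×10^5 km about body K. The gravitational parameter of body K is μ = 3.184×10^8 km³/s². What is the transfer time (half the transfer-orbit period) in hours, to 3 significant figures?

t = 6.96 hours

The Hohmann ellipse has a_t = (r₁ + r₂)/2 = 2.725×10^5 km.
By Kepler's third law the transfer-orbit period is T = 2π√(a_t³/μ), so t = T/2 = 25040 s.
Converting: 25040 s ÷ 3600 s/hour = 6.96 hours.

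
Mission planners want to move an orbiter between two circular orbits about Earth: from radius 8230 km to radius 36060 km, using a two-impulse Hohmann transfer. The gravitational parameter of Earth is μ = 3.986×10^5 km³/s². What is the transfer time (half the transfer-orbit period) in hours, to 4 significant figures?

Semi-major axis of the transfer orbit: a_t = (8230 + 36060)/2 = 22145 km.
Transfer time t = π√(a_t³/μ) = π√((22145)³ / 3.986×10^5) = 16398 s.
Converting: 16398 s ÷ 3600 s/hour = 4.555 hours.

t = 4.555 hours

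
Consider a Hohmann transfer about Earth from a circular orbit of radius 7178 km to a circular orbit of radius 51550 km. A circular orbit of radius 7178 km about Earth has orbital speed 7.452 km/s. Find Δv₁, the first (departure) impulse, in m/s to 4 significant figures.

Δv₁ = 2422 m/s

From the circular-orbit relation v² = μ/r at r = 7178 km: μ = v²r = (7.452)² × 7178 = 3.98611×10^5 km³/s².
The Hohmann ellipse has a_t = (r₁ + r₂)/2 = 29364 km.
On the circular orbit at r = 7178 km, v_c = √(μ/r) = 7.452 km/s.
Transfer-orbit speed at the same r (vis-viva, a = a_t): v_t = √[μ(2/r − 1/a_t)] = 9.874 km/s.
Δv₁ = |v_t − v_c| = |9.874 − 7.452| = 2.422 km/s.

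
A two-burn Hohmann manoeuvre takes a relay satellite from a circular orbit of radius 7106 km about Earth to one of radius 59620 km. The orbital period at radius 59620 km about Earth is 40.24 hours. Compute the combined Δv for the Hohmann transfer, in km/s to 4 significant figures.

Δv = 3.915 km/s

From Kepler's third law T² = 4π²r³/μ at r = 59620 km, T = 40.24 hours = 40.24 × 3600 s = 1.44864×10^5 s: μ = 4π²r³/T² = 3.98671×10^5 km³/s².
Semi-major axis of the transfer orbit: a_t = (7106 + 59620)/2 = 33363 km.
Circular speed at r₁: v₁ = √(μ/r₁) = √(3.98671×10^5/7106) = 7.4902 km/s.
On the transfer ellipse at r₁, vis-viva equation gives v_p = √[μ(2/r₁ − 1/a_t)] = 10.013 km/s.
First burn Δv₁ = |v_p − v₁| = 2.523 km/s.
Circular speed at r₂: v₂ = √(μ/r₂) = 2.58590 km/s.
Transfer-orbit speed at r₂: v_a = √[μ(2/r₂ − 1/a_t)] = 1.19341 km/s.
Second burn Δv₂ = |v₂ − v_a| = 1.392 km/s.
Δv = Δv₁ + Δv₂ = 2.523 + 1.392 = 3.915 km/s.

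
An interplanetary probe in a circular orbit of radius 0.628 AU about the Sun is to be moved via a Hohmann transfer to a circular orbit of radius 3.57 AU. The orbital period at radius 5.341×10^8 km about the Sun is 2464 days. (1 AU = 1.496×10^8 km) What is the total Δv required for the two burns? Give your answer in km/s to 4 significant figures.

Δv = 18.57 km/s

From Kepler's third law T² = 4π²r³/μ at r = 5.341×10^8 km, T = 2464 days = 2464 × 86400 s = 2.128896×10^8 s: μ = 4π²r³/T² = 1.32715×10^11 km³/s².
In km: r₁ = 0.628 × 1.496×10^8 = 9.39488×10^7 km; r₂ = 3.57 × 1.496×10^8 = 5.34072×10^8 km.
Semi-major axis of the transfer orbit: a_t = (9.39488×10^7 + 5.34072×10^8)/2 = 3.140104×10^8 km.
At r₁ the circular-orbit speed is v₁ = √(μ/r₁) = 37.585 km/s.
On the transfer ellipse at r₁, v² = μ(2/r − 1/a) gives v_p = √[μ(2/r₁ − 1/a_t)] = 49.016 km/s.
First burn Δv₁ = |v_p − v₁| = 11.43 km/s.
Circular speed at r₂: v₂ = √(μ/r₂) = 15.7637 km/s.
Transfer-orbit speed at r₂: v_a = √[μ(2/r₂ − 1/a_t)] = 8.62250 km/s.
Second burn Δv₂ = |v₂ − v_a| = 7.141 km/s.
Δv = Δv₁ + Δv₂ = 11.43 + 7.141 = 18.57 km/s.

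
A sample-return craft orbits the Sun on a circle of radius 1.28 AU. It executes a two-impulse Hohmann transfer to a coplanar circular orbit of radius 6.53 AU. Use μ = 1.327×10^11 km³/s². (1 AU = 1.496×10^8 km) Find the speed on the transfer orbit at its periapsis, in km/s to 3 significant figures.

v = 34.0 km/s

In km: r₁ = 1.28 × 1.496×10^8 = 1.91488×10^8 km; r₂ = 6.53 × 1.496×10^8 = 9.76888×10^8 km.
The Hohmann ellipse has a_t = (r₁ + r₂)/2 = 5.84188×10^8 km.
At periapsis, r = 1.91488×10^8 km.
From the vis-viva equation, v = √[μ(2/r − 1/a_t)] = 34.04 km/s.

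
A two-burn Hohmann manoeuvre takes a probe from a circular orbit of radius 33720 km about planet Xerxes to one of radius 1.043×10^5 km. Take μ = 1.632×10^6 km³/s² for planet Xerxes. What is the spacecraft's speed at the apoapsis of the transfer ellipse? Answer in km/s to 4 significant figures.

The Hohmann ellipse has a_t = (r₁ + r₂)/2 = 69010 km.
At apoapsis, r = 1.043×10^5 km.
Vis-viva: v = √[μ(2/r − 1/a_t)] = √[1.632×10^6 × (2/1.043×10^5 − 1/69010)] = 2.765 km/s.

v = 2.765 km/s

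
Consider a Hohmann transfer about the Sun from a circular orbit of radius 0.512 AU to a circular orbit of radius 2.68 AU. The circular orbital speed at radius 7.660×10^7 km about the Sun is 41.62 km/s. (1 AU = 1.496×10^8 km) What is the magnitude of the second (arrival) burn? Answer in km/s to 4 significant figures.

Δv₂ = 7.888 km/s

From the circular-orbit relation v² = μ/r at r = 7.660×10^7 km: μ = v²r = (41.62)² × 7.660×10^7 = 1.32688×10^11 km³/s².
In km: r₁ = 0.512 × 1.496×10^8 = 7.65952×10^7 km; r₂ = 2.68 × 1.496×10^8 = 4.00928×10^8 km.
Semi-major axis of the transfer orbit: a_t = (7.65952×10^7 + 4.00928×10^8)/2 = 2.387616×10^8 km.
Circular speed at r = 4.00928×10^8 km: v_c = √(μ/r) = 18.192 km/s.
Transfer-orbit speed at the same r (vis-viva, a = a_t): v_t = √[μ(2/r − 1/a_t)] = 10.304 km/s.
Δv₂ = |v_t − v_c| = |10.304 − 18.192| = 7.888 km/s.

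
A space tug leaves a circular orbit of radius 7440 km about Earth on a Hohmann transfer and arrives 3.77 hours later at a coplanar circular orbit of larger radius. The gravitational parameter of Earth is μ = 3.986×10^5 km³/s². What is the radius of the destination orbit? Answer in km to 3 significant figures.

r₂ = 31600 km

Transfer time t = 3.77 hours = 13572 s, and t = π√(a_t³/μ).
So a_t = (μ t²/π²)^(1/3) = (3.986×10^5 × (13572)² / π²)^(1/3) = 19521 km.
Since a_t = (r₁ + r₂)/2, r₂ = 2a_t − r₁ = 2×19521 − 7440 = 31602 km.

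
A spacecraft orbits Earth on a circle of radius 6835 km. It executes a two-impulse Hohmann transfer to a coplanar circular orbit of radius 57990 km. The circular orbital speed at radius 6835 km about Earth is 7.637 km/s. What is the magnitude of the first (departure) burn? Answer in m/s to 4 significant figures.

Δv₁ = 2578 m/s

From the circular-orbit relation v² = μ/r at r = 6835 km: μ = v²r = (7.637)² × 6835 = 3.98643×10^5 km³/s².
Transfer-ellipse semi-major axis a_t = (r₁ + r₂)/2 = (6835 + 57990)/2 = 32412.5 km.
Circular speed at r = 6835 km: v_c = √(μ/r) = 7.6370 km/s.
Transfer-orbit speed at the same r (vis-viva, a = a_t): v_t = √[μ(2/r − 1/a_t)] = 10.215 km/s.
Δv₁ = |v_t − v_c| = |10.215 − 7.6370| = 2.578 km/s.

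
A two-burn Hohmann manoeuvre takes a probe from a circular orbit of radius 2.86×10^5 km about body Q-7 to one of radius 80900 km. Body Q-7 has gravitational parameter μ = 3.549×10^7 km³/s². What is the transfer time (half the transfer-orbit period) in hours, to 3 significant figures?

Transfer-ellipse semi-major axis a_t = (r₁ + r₂)/2 = (2.860×10^5 + 80900)/2 = 1.8345×10^5 km.
Half the transfer-orbit period gives t = π√(a_t³/μ) = 41440 s.
Converting: 41440 s ÷ 3600 s/hour = 11.5 hours.

t = 11.5 hours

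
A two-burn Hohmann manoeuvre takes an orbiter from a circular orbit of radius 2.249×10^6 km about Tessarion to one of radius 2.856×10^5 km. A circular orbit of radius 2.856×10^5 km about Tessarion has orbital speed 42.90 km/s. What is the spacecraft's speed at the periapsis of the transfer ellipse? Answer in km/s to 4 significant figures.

v = 57.15 km/s

From the circular-orbit relation v² = μ/r at r = 2.856×10^5 km: μ = v²r = (42.90)² × 2.856×10^5 = 5.25621×10^8 km³/s².
The Hohmann ellipse has a_t = (r₁ + r₂)/2 = 1.2673×10^6 km.
The periapsis of the transfer ellipse is at r = 2.856×10^5 km.
Vis-viva: v = √[μ(2/r − 1/a_t)] = √[5.25621×10^8 × (2/2.856×10^5 − 1/1.2673×10^6)] = 57.15 km/s.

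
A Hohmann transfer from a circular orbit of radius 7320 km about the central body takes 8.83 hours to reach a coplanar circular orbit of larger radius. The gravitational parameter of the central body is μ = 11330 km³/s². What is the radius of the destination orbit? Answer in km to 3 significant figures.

Transfer time t = 8.83 hours = 31788 s, and t = π√(a_t³/μ).
So a_t = (μ t²/π²)^(1/3) = (11330 × (31788)² / π²)^(1/3) = 10507 km.
Since a_t = (r₁ + r₂)/2, r₂ = 2a_t − r₁ = 2×10507 − 7320 = 13694 km.

r₂ = 13700 km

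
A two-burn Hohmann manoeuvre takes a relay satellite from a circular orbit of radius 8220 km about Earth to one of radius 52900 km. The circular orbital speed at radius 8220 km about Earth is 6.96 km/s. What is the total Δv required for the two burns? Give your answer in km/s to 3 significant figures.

From the circular-orbit relation v² = μ/r at r = 8220 km: μ = v²r = (6.96)² × 8220 = 3.98190×10^5 km³/s².
Semi-major axis of the transfer orbit: a_t = (8220 + 52900)/2 = 30560 km.
At r₁ the circular-orbit speed is v₁ = √(μ/r₁) = 6.960 km/s.
On the transfer ellipse at r₁, vis-viva equation gives v_p = √[μ(2/r₁ − 1/a_t)] = 9.157 km/s.
First burn Δv₁ = |v_p − v₁| = 2.197 km/s.
At r₂, v₂ = √(μ/r₂) = 2.744 km/s.
Transfer-orbit speed at r₂: v_a = √[μ(2/r₂ − 1/a_t)] = 1.423 km/s.
Second burn Δv₂ = |v₂ − v_a| = 1.321 km/s.
Δv = Δv₁ + Δv₂ = 2.197 + 1.321 = 3.518 km/s.

Δv = 3.52 km/s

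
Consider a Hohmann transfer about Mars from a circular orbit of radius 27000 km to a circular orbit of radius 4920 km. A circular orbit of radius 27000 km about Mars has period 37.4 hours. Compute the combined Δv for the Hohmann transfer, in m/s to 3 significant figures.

From Kepler's third law T² = 4π²r³/μ at r = 27000 km, T = 37.4 hours = 37.4 × 3600 s = 1.3464×10^5 s: μ = 4π²r³/T² = 42865.0 km³/s².
Transfer-ellipse semi-major axis a_t = (r₁ + r₂)/2 = (27000 + 4920)/2 = 15960 km.
Circular speed at r₁: v₁ = √(μ/r₁) = √(42865.0/27000) = 1.260 km/s.
Transfer-orbit speed at r₁ (vis-viva): v_a = √[μ(2/r₁ − 1/a_t)] = 0.6996 km/s.
First burn Δv₁ = |v_a − v₁| = 0.5604 km/s.
Circular speed at r₂: v₂ = √(μ/r₂) = 2.95168 km/s.
Transfer-orbit speed at r₂: v_p = √[μ(2/r₂ − 1/a_t)] = 3.83914 km/s.
Second burn Δv₂ = |v₂ − v_p| = 0.8875 km/s.
Total Δv = Δv₁ + Δv₂ = 1.448 km/s.

Δv = 1450 m/s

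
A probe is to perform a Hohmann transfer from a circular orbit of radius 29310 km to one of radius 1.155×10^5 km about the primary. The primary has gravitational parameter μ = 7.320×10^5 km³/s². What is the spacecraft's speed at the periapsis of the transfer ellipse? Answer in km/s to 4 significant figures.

v = 6.312 km/s

The Hohmann ellipse has a_t = (r₁ + r₂)/2 = 72405 km.
The periapsis of the transfer ellipse is at r = 29310 km.
Applying v² = μ(2/r − 1/a_t): v = 6.312 km/s.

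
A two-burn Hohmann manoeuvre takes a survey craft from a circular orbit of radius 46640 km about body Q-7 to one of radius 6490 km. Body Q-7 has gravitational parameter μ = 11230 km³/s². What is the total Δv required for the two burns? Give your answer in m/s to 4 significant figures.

Δv = 675.7 m/s

Semi-major axis of the transfer orbit: a_t = (46640 + 6490)/2 = 26565 km.
Circular speed at r₁: v₁ = √(μ/r₁) = √(11230/46640) = 0.4907 km/s.
Transfer-orbit speed at r₁ (v² = μ(2/r − 1/a)): v_a = √[μ(2/r₁ − 1/a_t)] = 0.2425 km/s.
First burn Δv₁ = |v_a − v₁| = 0.2482 km/s.
At r₂, v₂ = √(μ/r₂) = 1.315429 km/s.
Transfer-orbit speed at r₂: v_p = √[μ(2/r₂ − 1/a_t)] = 1.742978 km/s.
Second burn Δv₂ = |v₂ − v_p| = 0.4275 km/s.
Total Δv = Δv₁ + Δv₂ = 0.6757 km/s.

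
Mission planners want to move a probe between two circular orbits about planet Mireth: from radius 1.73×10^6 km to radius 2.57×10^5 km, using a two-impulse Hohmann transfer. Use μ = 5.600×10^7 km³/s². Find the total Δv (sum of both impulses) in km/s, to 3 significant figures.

Δv = 7.51 km/s

Transfer-ellipse semi-major axis a_t = (r₁ + r₂)/2 = (1.730×10^6 + 2.570×10^5)/2 = 9.935×10^5 km.
At r₁ the circular-orbit speed is v₁ = √(μ/r₁) = 5.6895 km/s.
Transfer-orbit speed at r₁ (vis-viva equation): v_a = √[μ(2/r₁ − 1/a_t)] = 2.8937 km/s.
First burn Δv₁ = |v_a − v₁| = 2.7958 km/s.
Circular speed at r₂: v₂ = √(μ/r₂) = 14.7614 km/s.
Transfer-orbit speed at r₂: v_p = √[μ(2/r₂ − 1/a_t)] = 19.4790 km/s.
Second burn Δv₂ = |v₂ − v_p| = 4.7176 km/s.
Δv = Δv₁ + Δv₂ = 2.7958 + 4.7176 = 7.513 km/s.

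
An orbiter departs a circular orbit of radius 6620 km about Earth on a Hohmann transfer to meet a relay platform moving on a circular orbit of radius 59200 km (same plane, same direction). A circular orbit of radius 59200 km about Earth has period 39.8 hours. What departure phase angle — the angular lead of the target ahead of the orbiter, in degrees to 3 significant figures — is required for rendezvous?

From Kepler's third law T² = 4π²r³/μ at r = 59200 km, T = 39.8 hours = 39.8 × 3600 s = 1.4328×10^5 s: μ = 4π²r³/T² = 3.98982×10^5 km³/s².
Semi-major axis of the transfer orbit: a_t = (6620 + 59200)/2 = 32910 km.
Transfer time t = π√(a_t³/μ) = 29694 s.
The target's mean motion on its circular orbit is ω₂ = √(μ/r₂³) = 4.3852×10^-5 rad/s.
Angle swept by the target during transfer: ω₂·t = 1.30214 rad = 74.61°.
The orbiter traverses 180° on the transfer ellipse, so the target must lead by 180° − 74.61° = 105°.

φ = 105°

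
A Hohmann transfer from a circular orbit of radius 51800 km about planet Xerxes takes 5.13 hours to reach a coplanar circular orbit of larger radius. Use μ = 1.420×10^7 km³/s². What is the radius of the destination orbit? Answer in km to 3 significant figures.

Transfer time t = 5.13 hours = 18468 s, and t = π√(a_t³/μ).
So a_t = (μ t²/π²)^(1/3) = (1.420×10^7 × (18468)² / π²)^(1/3) = 78876 km.
Since a_t = (r₁ + r₂)/2, r₂ = 2a_t − r₁ = 2×78876 − 51800 = 1.05952×10^5 km.

r₂ = 1.06×10^5 km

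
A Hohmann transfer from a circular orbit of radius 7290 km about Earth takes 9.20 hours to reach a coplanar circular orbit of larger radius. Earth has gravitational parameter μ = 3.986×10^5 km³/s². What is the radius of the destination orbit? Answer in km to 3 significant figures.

r₂ = 63500 km

Transfer time t = 9.20 hours = 33120 s, and t = π√(a_t³/μ).
So a_t = (μ t²/π²)^(1/3) = (3.986×10^5 × (33120)² / π²)^(1/3) = 35384 km.
Since a_t = (r₁ + r₂)/2, r₂ = 2a_t − r₁ = 2×35384 − 7290 = 63478 km.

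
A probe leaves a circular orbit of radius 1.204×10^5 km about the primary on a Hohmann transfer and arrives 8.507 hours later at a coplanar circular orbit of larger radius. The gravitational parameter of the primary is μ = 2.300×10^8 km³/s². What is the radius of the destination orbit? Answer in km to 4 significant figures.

Transfer time t = 8.507 hours = 30625.2 s, and t = π√(a_t³/μ).
So a_t = (μ t²/π²)^(1/3) = (2.300×10^8 × (30625.2)² / π²)^(1/3) = 2.7959×10^5 km.
Since a_t = (r₁ + r₂)/2, r₂ = 2a_t − r₁ = 2×2.7959×10^5 − 1.204×10^5 = 4.3878×10^5 km.

r₂ = 4.388×10^5 km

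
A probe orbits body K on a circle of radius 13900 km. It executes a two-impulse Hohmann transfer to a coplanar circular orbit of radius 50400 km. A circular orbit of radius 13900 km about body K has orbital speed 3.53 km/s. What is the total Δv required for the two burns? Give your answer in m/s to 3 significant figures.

From the circular-orbit relation v² = μ/r at r = 13900 km: μ = v²r = (3.53)² × 13900 = 1.73207×10^5 km³/s².
Semi-major axis of the transfer orbit: a_t = (13900 + 50400)/2 = 32150 km.
Circular speed at r₁: v₁ = √(μ/r₁) = √(1.73207×10^5/13900) = 3.5300 km/s.
Transfer-orbit speed at r₁ (vis-viva equation): v_p = √[μ(2/r₁ − 1/a_t)] = 4.4198 km/s.
First burn Δv₁ = |v_p − v₁| = 0.8898 km/s.
At r₂, v₂ = √(μ/r₂) = 1.8538 km/s.
Transfer-orbit speed at r₂: v_a = √[μ(2/r₂ − 1/a_t)] = 1.2189 km/s.
Second burn Δv₂ = |v₂ − v_a| = 0.6349 km/s.
Total Δv = Δv₁ + Δv₂ = 1.525 km/s.

Δv = 1520 m/s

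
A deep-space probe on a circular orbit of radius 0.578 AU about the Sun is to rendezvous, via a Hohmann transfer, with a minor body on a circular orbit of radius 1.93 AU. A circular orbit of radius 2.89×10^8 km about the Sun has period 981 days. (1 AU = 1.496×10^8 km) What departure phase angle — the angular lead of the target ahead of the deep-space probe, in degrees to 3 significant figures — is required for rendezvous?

From Kepler's third law T² = 4π²r³/μ at r = 2.89×10^8 km, T = 981 days = 981 × 86400 s = 8.47584×10^7 s: μ = 4π²r³/T² = 1.32644×10^11 km³/s².
In km: r₁ = 0.578 × 1.496×10^8 = 8.64688×10^7 km; r₂ = 1.93 × 1.496×10^8 = 2.88728×10^8 km.
Transfer-ellipse semi-major axis a_t = (r₁ + r₂)/2 = (8.64688×10^7 + 2.88728×10^8)/2 = 1.875984×10^8 km.
Transfer time t = π√(a_t³/μ) = 2.21641×10^7 s.
The target's mean motion on its circular orbit is ω₂ = √(μ/r₂³) = 7.42353×10^-8 rad/s.
Angle swept by the target during transfer: ω₂·t = 1.6454 rad = 94.27°.
Arrival is 180° from departure on the ellipse, so φ = 180° − 94.27° = 85.7°.

φ = 85.7°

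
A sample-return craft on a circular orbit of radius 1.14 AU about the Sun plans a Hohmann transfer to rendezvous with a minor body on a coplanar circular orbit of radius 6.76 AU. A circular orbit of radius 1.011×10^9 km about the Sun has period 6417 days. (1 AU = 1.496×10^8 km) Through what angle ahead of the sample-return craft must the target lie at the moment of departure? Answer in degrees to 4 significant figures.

From Kepler's third law T² = 4π²r³/μ at r = 1.011×10^9 km, T = 6417 days = 6417 × 86400 s = 5.544288×10^8 s: μ = 4π²r³/T² = 1.32715×10^11 km³/s².
In km: r₁ = 1.14 × 1.496×10^8 = 1.70544×10^8 km; r₂ = 6.76 × 1.496×10^8 = 1.011296×10^9 km.
The Hohmann ellipse has a_t = (r₁ + r₂)/2 = 5.9092×10^8 km.
The half-period of the transfer ellipse is t = π√(a_t³/μ) = 1.2387×10^8 s.
Target angular speed ω₂ = √(μ/r₂³) = 1.1328×10^-8 rad/s.
Angle swept by the target during transfer: ω₂·t = 1.4032 rad = 80.40°.
The sample-return craft traverses 180° on the transfer ellipse, so the target must lead by 180° − 80.40° = 99.60°.

φ = 99.60°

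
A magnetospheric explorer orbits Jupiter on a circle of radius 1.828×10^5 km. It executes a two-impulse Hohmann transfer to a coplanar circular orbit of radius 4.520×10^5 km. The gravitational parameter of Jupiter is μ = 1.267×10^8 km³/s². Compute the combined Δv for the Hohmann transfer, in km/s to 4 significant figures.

Δv = 9.127 km/s

Transfer-ellipse semi-major axis a_t = (r₁ + r₂)/2 = (1.828×10^5 + 4.520×10^5)/2 = 3.174×10^5 km.
At r₁ the circular-orbit speed is v₁ = √(μ/r₁) = 26.33 km/s.
Transfer-orbit speed at r₁ (vis-viva): v_p = √[μ(2/r₁ − 1/a_t)] = 31.42 km/s.
First burn Δv₁ = |v_p − v₁| = 5.090 km/s.
Circular speed at r₂: v₂ = √(μ/r₂) = 16.7425 km/s.
Transfer-orbit speed at r₂: v_a = √[μ(2/r₂ − 1/a_t)] = 12.7059 km/s.
Second burn Δv₂ = |v₂ − v_a| = 4.037 km/s.
Δv = Δv₁ + Δv₂ = 5.090 + 4.037 = 9.127 km/s.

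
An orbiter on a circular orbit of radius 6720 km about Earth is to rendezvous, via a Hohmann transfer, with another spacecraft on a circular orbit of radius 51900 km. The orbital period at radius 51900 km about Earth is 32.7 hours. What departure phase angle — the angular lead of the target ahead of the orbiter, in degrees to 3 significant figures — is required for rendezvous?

φ = 104°

From Kepler's third law T² = 4π²r³/μ at r = 51900 km, T = 32.7 hours = 32.7 × 3600 s = 1.1772×10^5 s: μ = 4π²r³/T² = 3.98255×10^5 km³/s².
The Hohmann ellipse has a_t = (r₁ + r₂)/2 = 29310 km.
The half-period of the transfer ellipse is t = π√(a_t³/μ) = 24980 s.
The target's mean motion on its circular orbit is ω₂ = √(μ/r₂³) = 5.3374×10^-5 rad/s.
Angle swept by the target during transfer: ω₂·t = 1.3333 rad = 76.39°.
The orbiter traverses 180° on the transfer ellipse, so the target must lead by 180° − 76.39° = 104°.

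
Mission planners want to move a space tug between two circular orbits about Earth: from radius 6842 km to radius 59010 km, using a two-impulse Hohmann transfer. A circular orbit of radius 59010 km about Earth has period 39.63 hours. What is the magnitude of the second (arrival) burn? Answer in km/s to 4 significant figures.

From Kepler's third law T² = 4π²r³/μ at r = 59010 km, T = 39.63 hours = 39.63 × 3600 s = 1.42668×10^5 s: μ = 4π²r³/T² = 3.98551×10^5 km³/s².
Transfer-ellipse semi-major axis a_t = (r₁ + r₂)/2 = (6842 + 59010)/2 = 32926 km.
Circular speed at r = 59010 km: v_c = √(μ/r) = 2.599 km/s.
Vis-viva on the transfer ellipse at r = 59010 km gives v_t = √[μ(2/r − 1/a_t)] = 1.185 km/s.
Δv₂ = |v_t − v_c| = |1.185 − 2.599| = 1.414 km/s.

Δv₂ = 1.414 km/s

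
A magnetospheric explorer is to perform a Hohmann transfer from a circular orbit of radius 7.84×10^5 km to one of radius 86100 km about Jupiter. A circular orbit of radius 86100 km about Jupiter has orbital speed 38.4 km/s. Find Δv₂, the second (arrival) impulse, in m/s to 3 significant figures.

From the circular-orbit relation v² = μ/r at r = 86100 km: μ = v²r = (38.4)² × 86100 = 1.26960×10^8 km³/s².
Transfer-ellipse semi-major axis a_t = (r₁ + r₂)/2 = (7.840×10^5 + 86100)/2 = 4.3505×10^5 km.
Circular speed at r = 86100 km: v_c = √(μ/r) = 38.40 km/s.
Transfer-orbit speed at the same r (vis-viva, a = a_t): v_t = √[μ(2/r − 1/a_t)] = 51.55 km/s.
Δv₂ = |v_t − v_c| = |51.55 − 38.40| = 13.15 km/s.

Δv₂ = 13100 m/s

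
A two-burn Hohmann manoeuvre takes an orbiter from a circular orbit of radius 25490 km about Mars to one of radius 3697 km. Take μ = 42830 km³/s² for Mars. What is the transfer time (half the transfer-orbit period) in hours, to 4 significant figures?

t = 7.434 hours

The Hohmann ellipse has a_t = (r₁ + r₂)/2 = 14593.5 km.
Transfer time t = π√(a_t³/μ) = π√((14593.5)³ / 42830) = 26762 s.
Converting: 26762 s ÷ 3600 s/hour = 7.434 hours.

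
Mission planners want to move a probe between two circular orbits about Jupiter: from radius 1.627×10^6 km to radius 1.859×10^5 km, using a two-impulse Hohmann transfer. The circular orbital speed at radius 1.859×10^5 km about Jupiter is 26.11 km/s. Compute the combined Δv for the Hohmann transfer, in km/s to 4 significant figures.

From the circular-orbit relation v² = μ/r at r = 1.859×10^5 km: μ = v²r = (26.11)² × 1.859×10^5 = 1.26734×10^8 km³/s².
Semi-major axis of the transfer orbit: a_t = (1.627×10^6 + 1.859×10^5)/2 = 9.0645×10^5 km.
At r₁ the circular-orbit speed is v₁ = √(μ/r₁) = 8.826 km/s.
On the transfer ellipse at r₁, vis-viva equation gives v_a = √[μ(2/r₁ − 1/a_t)] = 3.997 km/s.
First burn Δv₁ = |v_a − v₁| = 4.829 km/s.
Circular speed at r₂: v₂ = √(μ/r₂) = 26.110 km/s.
Transfer-orbit speed at r₂: v_p = √[μ(2/r₂ − 1/a_t)] = 34.981 km/s.
Second burn Δv₂ = |v₂ − v_p| = 8.871 km/s.
Δv = Δv₁ + Δv₂ = 4.829 + 8.871 = 13.70 km/s.

Δv = 13.70 km/s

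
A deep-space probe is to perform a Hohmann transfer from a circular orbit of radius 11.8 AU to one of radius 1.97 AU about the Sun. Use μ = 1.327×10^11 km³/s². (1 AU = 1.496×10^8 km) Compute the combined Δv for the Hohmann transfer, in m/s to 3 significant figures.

In km: r₁ = 11.8 × 1.496×10^8 = 1.76528×10^9 km; r₂ = 1.97 × 1.496×10^8 = 2.94712×10^8 km.
Semi-major axis of the transfer orbit: a_t = (1.76528×10^9 + 2.94712×10^8)/2 = 1.029996×10^9 km.
Circular speed at r₁: v₁ = √(μ/r₁) = √(1.327×10^11/1.76528×10^9) = 8.670 km/s.
On the transfer ellipse at r₁, vis-viva equation gives v_a = √[μ(2/r₁ − 1/a_t)] = 4.638 km/s.
First burn Δv₁ = |v_a − v₁| = 4.032 km/s.
Circular speed at r₂: v₂ = √(μ/r₂) = 21.22 km/s.
Transfer-orbit speed at r₂: v_p = √[μ(2/r₂ − 1/a_t)] = 27.78 km/s.
Second burn Δv₂ = |v₂ − v_p| = 6.560 km/s.
Δv = Δv₁ + Δv₂ = 4.032 + 6.560 = 10.59 km/s.

Δv = 10600 m/s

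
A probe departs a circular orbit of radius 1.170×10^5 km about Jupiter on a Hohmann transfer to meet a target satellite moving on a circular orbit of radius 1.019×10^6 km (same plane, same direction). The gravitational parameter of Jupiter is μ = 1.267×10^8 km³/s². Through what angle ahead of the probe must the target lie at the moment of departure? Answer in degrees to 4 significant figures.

φ = 105.1°

Semi-major axis of the transfer orbit: a_t = (1.170×10^5 + 1.019×10^6)/2 = 5.680×10^5 km.
Transfer time t = π√(a_t³/μ) = 1.19477×10^5 s.
The target's mean motion on its circular orbit is ω₂ = √(μ/r₂³) = 1.09428×10^-5 rad/s.
Angle swept by the target during transfer: ω₂·t = 1.3074 rad = 74.91°.
Arrival is 180° from departure on the ellipse, so φ = 180° − 74.91° = 105.1°.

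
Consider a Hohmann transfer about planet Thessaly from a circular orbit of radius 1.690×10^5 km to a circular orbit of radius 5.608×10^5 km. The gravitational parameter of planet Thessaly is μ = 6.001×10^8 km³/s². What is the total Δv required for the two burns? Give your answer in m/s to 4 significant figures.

The Hohmann ellipse has a_t = (r₁ + r₂)/2 = 3.649×10^5 km.
Circular speed at r₁: v₁ = √(μ/r₁) = √(6.001×10^8/1.690×10^5) = 59.59 km/s.
On the transfer ellipse at r₁, vis-viva equation gives v_p = √[μ(2/r₁ − 1/a_t)] = 73.87 km/s.
First burn Δv₁ = |v_p − v₁| = 14.28 km/s.
Circular speed at r₂: v₂ = √(μ/r₂) = 32.71 km/s.
Transfer-orbit speed at r₂: v_a = √[μ(2/r₂ − 1/a_t)] = 22.26 km/s.
Second burn Δv₂ = |v₂ − v_a| = 10.45 km/s.
Total Δv = Δv₁ + Δv₂ = 24.73 km/s.

Δv = 24730 m/s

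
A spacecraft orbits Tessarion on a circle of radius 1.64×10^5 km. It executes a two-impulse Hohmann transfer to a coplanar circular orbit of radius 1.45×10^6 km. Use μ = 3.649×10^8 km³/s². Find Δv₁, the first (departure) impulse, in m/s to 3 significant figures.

Transfer-ellipse semi-major axis a_t = (r₁ + r₂)/2 = (1.640×10^5 + 1.450×10^6)/2 = 8.070×10^5 km.
On the circular orbit at r = 1.640×10^5 km, v_c = √(μ/r) = 47.17 km/s.
Vis-viva on the transfer ellipse at r = 1.640×10^5 km gives v_t = √[μ(2/r − 1/a_t)] = 63.23 km/s.
Δv₁ = |v_t − v_c| = |63.23 − 47.17| = 16.06 km/s.

Δv₁ = 16100 m/s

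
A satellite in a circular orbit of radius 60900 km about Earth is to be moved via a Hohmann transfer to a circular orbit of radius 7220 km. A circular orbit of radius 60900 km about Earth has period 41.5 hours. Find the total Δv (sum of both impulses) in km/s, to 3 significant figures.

From Kepler's third law T² = 4π²r³/μ at r = 60900 km, T = 41.5 hours = 41.5 × 3600 s = 1.494×10^5 s: μ = 4π²r³/T² = 3.99494×10^5 km³/s².
Transfer-ellipse semi-major axis a_t = (r₁ + r₂)/2 = (60900 + 7220)/2 = 34060 km.
At r₁ the circular-orbit speed is v₁ = √(μ/r₁) = 2.561 km/s.
Transfer-orbit speed at r₁ (v² = μ(2/r − 1/a)): v_a = √[μ(2/r₁ − 1/a_t)] = 1.179 km/s.
First burn Δv₁ = |v_a − v₁| = 1.382 km/s.
Circular speed at r₂: v₂ = √(μ/r₂) = 7.439 km/s.
Transfer-orbit speed at r₂: v_p = √[μ(2/r₂ − 1/a_t)] = 9.947 km/s.
Second burn Δv₂ = |v₂ − v_p| = 2.508 km/s.
Δv = Δv₁ + Δv₂ = 1.382 + 2.508 = 3.890 km/s.

Δv = 3.89 km/s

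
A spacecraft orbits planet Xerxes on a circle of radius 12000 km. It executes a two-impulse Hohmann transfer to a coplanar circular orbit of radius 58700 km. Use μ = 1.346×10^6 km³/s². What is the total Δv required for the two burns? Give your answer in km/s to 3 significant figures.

Transfer-ellipse semi-major axis a_t = (r₁ + r₂)/2 = (12000 + 58700)/2 = 35350 km.
At r₁ the circular-orbit speed is v₁ = √(μ/r₁) = 10.5909 km/s.
On the transfer ellipse at r₁, v² = μ(2/r − 1/a) gives v_p = √[μ(2/r₁ − 1/a_t)] = 13.6476 km/s.
First burn Δv₁ = |v_p − v₁| = 3.0567 km/s.
At r₂, v₂ = √(μ/r₂) = 4.78854 km/s.
Transfer-orbit speed at r₂: v_a = √[μ(2/r₂ − 1/a_t)] = 2.78997 km/s.
Second burn Δv₂ = |v₂ − v_a| = 1.9986 km/s.
Δv = Δv₁ + Δv₂ = 3.0567 + 1.9986 = 5.055 km/s.

Δv = 5.06 km/s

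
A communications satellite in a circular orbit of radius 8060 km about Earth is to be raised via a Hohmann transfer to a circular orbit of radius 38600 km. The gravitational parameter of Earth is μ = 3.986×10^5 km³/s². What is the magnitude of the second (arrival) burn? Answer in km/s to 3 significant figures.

Semi-major axis of the transfer orbit: a_t = (8060 + 38600)/2 = 23330 km.
On the circular orbit at r = 38600 km, v_c = √(μ/r) = 3.2135 km/s.
Vis-viva on the transfer ellipse at r = 38600 km gives v_t = √[μ(2/r − 1/a_t)] = 1.8888 km/s.
Δv₂ = |v_t − v_c| = |1.8888 − 3.2135| = 1.325 km/s.

Δv₂ = 1.32 km/s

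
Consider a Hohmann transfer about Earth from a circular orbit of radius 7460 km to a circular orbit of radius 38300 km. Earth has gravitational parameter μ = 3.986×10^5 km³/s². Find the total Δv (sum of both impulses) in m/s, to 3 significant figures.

Transfer-ellipse semi-major axis a_t = (r₁ + r₂)/2 = (7460 + 38300)/2 = 22880 km.
At r₁ the circular-orbit speed is v₁ = √(μ/r₁) = 7.3097 km/s.
On the transfer ellipse at r₁, vis-viva equation gives v_p = √[μ(2/r₁ − 1/a_t)] = 9.4574 km/s.
First burn Δv₁ = |v_p − v₁| = 2.148 km/s.
Circular speed at r₂: v₂ = √(μ/r₂) = 3.226 km/s.
Transfer-orbit speed at r₂: v_a = √[μ(2/r₂ − 1/a_t)] = 1.842 km/s.
Second burn Δv₂ = |v₂ − v_a| = 1.384 km/s.
Total Δv = Δv₁ + Δv₂ = 3.532 km/s.

Δv = 3530 m/s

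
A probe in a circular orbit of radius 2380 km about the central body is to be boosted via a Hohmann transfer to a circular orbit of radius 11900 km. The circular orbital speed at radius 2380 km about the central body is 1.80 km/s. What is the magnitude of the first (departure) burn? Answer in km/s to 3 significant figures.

From the circular-orbit relation v² = μ/r at r = 2380 km: μ = v²r = (1.80)² × 2380 = 7711.20 km³/s².
Semi-major axis of the transfer orbit: a_t = (2380 + 11900)/2 = 7140 km.
On the circular orbit at r = 2380 km, v_c = √(μ/r) = 1.8000 km/s.
Transfer-orbit speed at the same r (vis-viva, a = a_t): v_t = √[μ(2/r − 1/a_t)] = 2.3238 km/s.
Δv₁ = |v_t − v_c| = |2.3238 − 1.8000| = 0.5238 km/s.

Δv₁ = 0.524 km/s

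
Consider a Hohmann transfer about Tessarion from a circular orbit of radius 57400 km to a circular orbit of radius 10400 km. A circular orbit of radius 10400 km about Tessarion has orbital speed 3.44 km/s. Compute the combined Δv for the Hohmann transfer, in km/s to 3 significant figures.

From the circular-orbit relation v² = μ/r at r = 10400 km: μ = v²r = (3.44)² × 10400 = 1.23069×10^5 km³/s².
Transfer-ellipse semi-major axis a_t = (r₁ + r₂)/2 = (57400 + 10400)/2 = 33900 km.
At r₁ the circular-orbit speed is v₁ = √(μ/r₁) = 1.46426 km/s.
Transfer-orbit speed at r₁ (vis-viva): v_a = √[μ(2/r₁ − 1/a_t)] = 0.811028 km/s.
First burn Δv₁ = |v_a − v₁| = 0.6532 km/s.
At r₂, v₂ = √(μ/r₂) = 3.440 km/s.
Transfer-orbit speed at r₂: v_p = √[μ(2/r₂ − 1/a_t)] = 4.476 km/s.
Second burn Δv₂ = |v₂ − v_p| = 1.036 km/s.
Δv = Δv₁ + Δv₂ = 0.6532 + 1.036 = 1.689 km/s.

Δv = 1.69 km/s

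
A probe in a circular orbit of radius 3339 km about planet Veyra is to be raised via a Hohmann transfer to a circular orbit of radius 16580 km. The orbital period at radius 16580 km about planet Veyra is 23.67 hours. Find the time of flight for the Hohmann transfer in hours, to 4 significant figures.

From Kepler's third law T² = 4π²r³/μ at r = 16580 km, T = 23.67 hours = 23.67 × 3600 s = 85212 s: μ = 4π²r³/T² = 24780.6 km³/s².
Transfer-ellipse semi-major axis a_t = (r₁ + r₂)/2 = (3339 + 16580)/2 = 9959.5 km.
Half the transfer-orbit period gives t = π√(a_t³/μ) = 19836 s.
Converting: 19836 s ÷ 3600 s/hour = 5.510 hours.

t = 5.510 hours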